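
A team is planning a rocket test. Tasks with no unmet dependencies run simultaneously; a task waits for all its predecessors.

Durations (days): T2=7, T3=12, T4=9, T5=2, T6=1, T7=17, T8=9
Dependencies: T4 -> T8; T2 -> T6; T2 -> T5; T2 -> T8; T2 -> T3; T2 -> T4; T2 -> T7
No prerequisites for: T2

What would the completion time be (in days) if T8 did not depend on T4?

24

Original critical path: T2→T4→T8 = 7+9+9 = 25 ⇒ 25 days.
Without T4→T8, T8's earliest start moves from 16 to 7.
The longest chain is now T2→T7 = 7+17 = 24, so the project takes 24 days.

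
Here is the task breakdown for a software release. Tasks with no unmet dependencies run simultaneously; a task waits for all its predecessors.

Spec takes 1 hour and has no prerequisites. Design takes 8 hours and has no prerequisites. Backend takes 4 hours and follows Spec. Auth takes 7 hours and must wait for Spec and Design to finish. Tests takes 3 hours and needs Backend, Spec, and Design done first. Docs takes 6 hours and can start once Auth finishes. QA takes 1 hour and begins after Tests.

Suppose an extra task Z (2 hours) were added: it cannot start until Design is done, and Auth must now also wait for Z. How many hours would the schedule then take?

23

Originally the schedule takes 21 hours.
With Z inserted, Auth now waits for max(Spec, Design, Z).
New critical path: Design→Z→Auth→Docs = 8+2+7+6 = 23 ⇒ 23 hours.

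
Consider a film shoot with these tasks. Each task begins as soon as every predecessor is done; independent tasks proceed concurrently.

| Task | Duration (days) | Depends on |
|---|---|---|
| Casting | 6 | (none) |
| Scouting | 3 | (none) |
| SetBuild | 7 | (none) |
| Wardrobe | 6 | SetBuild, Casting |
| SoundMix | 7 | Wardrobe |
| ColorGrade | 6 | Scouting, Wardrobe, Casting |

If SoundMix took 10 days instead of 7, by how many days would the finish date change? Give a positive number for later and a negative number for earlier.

3

Actual critical path: SetBuild→Wardrobe→SoundMix = 7+6+7 = 20 ⇒ 20 days.
Since SoundMix is critical, the +3 change carries straight to that chain (now 23 days).
The critical path is still SetBuild→Wardrobe→SoundMix; finish is now 23 days.
Change in finish: 23 − 20 = +3 days.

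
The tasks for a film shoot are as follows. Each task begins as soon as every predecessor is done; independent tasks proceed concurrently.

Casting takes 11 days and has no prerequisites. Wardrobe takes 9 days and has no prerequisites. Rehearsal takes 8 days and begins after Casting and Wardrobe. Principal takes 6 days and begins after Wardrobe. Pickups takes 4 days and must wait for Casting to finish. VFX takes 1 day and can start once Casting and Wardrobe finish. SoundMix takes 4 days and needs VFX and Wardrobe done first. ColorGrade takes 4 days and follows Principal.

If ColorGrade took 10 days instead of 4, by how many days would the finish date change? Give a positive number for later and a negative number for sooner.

6

Actual critical path: Wardrobe→Principal→ColorGrade = 9+6+4 = 19 ⇒ 19 days.
Since ColorGrade is critical, the +6 change carries straight to that chain (now 25 days).
That remains the longest chain; total 25 days.
Change in finish: 25 − 19 = +6 days.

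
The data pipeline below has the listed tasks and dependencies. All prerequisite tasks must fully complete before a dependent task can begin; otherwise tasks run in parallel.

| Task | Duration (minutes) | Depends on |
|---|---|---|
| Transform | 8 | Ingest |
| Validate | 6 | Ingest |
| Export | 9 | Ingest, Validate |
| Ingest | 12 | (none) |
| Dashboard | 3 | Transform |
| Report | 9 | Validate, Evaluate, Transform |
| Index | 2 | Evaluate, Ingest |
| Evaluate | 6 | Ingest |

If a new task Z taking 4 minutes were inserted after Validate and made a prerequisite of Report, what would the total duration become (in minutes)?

Originally the job takes 29 minutes.
With Z inserted, Report now waits for max(Validate, Evaluate, Transform, Z).
New critical path: Ingest→Validate→Z→Report = 12+6+4+9 = 31 ⇒ 31 minutes.

31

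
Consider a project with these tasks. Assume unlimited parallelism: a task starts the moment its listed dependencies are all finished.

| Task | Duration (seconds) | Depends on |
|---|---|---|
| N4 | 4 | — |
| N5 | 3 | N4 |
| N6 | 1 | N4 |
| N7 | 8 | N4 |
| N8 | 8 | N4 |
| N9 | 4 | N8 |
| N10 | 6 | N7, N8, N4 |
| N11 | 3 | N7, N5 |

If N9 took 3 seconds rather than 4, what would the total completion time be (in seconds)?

18

Actual critical path: N4→N7→N10 = 4+8+6 = 18 ⇒ 18 seconds.
The longest path through N9 is only 16 seconds, so N9 has float 2.
The critical path is still N4→N7→N10; finish is now 18 seconds.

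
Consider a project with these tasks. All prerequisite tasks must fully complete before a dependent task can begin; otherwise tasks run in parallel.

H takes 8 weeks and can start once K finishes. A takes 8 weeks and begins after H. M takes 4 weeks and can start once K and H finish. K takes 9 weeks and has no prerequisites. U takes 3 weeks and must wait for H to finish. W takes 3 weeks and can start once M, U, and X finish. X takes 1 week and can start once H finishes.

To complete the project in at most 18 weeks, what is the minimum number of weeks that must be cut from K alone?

Current finish: 25 weeks; target: 18.
K is on every critical path, so each week cut from K cuts the finish by one (this holds down to a finish of 17).
Need 25 − 18 = 7 weeks off K → K becomes 2 weeks, finish becomes 18.

7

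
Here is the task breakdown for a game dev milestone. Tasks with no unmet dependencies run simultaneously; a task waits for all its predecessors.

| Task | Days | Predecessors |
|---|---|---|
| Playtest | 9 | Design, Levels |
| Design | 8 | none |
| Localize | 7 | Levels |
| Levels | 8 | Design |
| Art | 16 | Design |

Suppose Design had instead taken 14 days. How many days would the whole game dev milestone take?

31

Baseline: Design→Levels→Playtest = 8+8+9 = 25 → 25 days.
Design is on the critical path; changing it to 14 makes that path 31 days.
The critical path is still Design→Levels→Playtest; finish is now 31 days.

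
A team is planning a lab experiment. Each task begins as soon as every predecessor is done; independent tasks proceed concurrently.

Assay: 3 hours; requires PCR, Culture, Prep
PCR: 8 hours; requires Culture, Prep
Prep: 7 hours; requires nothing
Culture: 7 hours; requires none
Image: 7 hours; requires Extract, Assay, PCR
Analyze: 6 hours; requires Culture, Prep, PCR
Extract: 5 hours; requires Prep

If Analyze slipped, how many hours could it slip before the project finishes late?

4

Prep→PCR→Assay→Image = 7+8+3+7 = 25 sets the makespan at 25 hours.
Analyze finishes as early as 21 and must finish by 25.
So Analyze can slip 25 − 21 = 4 hours.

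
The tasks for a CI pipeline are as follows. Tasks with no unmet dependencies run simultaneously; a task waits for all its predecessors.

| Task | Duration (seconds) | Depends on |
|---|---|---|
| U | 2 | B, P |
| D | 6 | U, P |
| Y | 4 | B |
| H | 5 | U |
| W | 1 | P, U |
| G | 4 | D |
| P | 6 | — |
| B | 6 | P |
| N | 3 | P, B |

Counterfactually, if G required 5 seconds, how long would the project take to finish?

25

Baseline: P→B→U→D→G = 6+6+2+6+4 = 24 → 24 seconds.
G is on the critical path; changing it to 5 makes that path 25 seconds.
That remains the longest chain; total 25 seconds.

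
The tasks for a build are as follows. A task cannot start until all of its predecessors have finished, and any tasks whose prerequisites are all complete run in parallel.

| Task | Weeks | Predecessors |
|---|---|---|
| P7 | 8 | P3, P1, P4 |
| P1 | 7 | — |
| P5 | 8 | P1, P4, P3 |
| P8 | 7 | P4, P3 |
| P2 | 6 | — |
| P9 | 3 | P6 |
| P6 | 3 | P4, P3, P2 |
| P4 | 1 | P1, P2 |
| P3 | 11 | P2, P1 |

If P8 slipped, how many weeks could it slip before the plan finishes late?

1

The longest chain is P1→P3→P5 = 7+11+8 = 26; overall finish 26 weeks.
P8 finishes as early as 25 and must finish by 26.
Float = 26 − 25 = 1.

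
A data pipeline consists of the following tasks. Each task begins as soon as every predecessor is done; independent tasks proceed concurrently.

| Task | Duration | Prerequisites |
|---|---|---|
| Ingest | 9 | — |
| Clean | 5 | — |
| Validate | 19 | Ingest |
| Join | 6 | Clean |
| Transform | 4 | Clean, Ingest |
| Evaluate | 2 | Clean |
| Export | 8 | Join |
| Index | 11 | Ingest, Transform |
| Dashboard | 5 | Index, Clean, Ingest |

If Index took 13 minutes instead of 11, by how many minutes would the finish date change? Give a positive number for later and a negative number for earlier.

2

Actual critical path: Ingest→Transform→Index→Dashboard = 9+4+11+5 = 29 ⇒ 29 minutes.
Index is on the critical path; changing it to 13 makes that path 31 minutes.
No other chain overtakes it, so the finish is 31 minutes.
Change in finish: 31 − 29 = +2 minutes.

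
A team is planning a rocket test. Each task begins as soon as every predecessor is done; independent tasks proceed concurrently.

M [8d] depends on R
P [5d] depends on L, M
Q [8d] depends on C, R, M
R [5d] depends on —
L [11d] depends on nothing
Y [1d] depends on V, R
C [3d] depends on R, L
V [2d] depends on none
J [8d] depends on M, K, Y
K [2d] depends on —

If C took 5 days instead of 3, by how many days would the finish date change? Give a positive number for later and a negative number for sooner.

The binding path is L→C→Q = 11+3+8 = 22; finish at 22 days.
Since C is critical, the +2 change carries straight to that chain (now 24 days).
That remains the longest chain; total 24 days.
Change in finish: 24 − 22 = +2 days.

2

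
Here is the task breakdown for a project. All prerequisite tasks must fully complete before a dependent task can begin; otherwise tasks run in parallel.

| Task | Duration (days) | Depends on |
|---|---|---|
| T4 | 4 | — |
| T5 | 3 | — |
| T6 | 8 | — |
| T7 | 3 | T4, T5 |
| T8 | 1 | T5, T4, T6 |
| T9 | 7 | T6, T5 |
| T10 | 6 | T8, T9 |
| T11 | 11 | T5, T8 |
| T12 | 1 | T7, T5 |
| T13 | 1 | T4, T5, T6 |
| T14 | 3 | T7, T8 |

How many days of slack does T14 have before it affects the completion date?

9

The longest chain is T6→T9→T10 = 8+7+6 = 21; overall finish 21 days.
Longest path through T14: 12 days (earliest finish 12, latest finish 21).
So T14 can slip 21 − 12 = 9 days.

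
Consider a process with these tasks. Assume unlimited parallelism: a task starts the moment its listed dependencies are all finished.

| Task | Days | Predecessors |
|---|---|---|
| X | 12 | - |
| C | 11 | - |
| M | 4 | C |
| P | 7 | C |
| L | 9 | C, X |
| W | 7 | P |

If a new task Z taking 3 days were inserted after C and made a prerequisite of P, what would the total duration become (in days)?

Originally the process takes 25 days.
With Z inserted, P now waits for max(C, Z).
New critical path: C→Z→P→W = 11+3+7+7 = 28 ⇒ 28 days.

28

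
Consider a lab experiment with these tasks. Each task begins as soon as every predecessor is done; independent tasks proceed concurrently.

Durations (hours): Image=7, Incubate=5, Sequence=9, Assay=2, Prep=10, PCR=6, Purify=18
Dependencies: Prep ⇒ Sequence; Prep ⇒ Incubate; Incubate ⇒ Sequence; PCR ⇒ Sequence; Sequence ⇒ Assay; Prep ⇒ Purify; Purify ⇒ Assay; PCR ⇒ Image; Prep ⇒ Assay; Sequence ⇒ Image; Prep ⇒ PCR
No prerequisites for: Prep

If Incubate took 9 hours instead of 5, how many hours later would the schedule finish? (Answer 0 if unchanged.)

3

Baseline: Prep→PCR→Sequence→Image = 10+6+9+7 = 32 → 32 hours.
The longest path through Incubate is only 31 hours, so Incubate has float 1.
New critical path: Prep→Incubate→Sequence→Image = 10+9+9+7 = 35 ⇒ 35 hours.
Change in finish: 35 − 32 = +3 hours.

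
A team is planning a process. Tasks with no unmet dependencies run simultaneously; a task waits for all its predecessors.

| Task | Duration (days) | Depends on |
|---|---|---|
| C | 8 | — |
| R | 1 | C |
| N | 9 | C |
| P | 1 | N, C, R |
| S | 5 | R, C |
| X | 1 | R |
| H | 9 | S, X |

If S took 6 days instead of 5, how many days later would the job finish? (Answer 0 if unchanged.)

Actual critical path: C→R→S→H = 8+1+5+9 = 23 ⇒ 23 days.
S lies on that path, so at 6 days the path becomes 24 days.
That remains the longest chain; total 24 days.
Change in finish: 24 − 23 = +1 days.

1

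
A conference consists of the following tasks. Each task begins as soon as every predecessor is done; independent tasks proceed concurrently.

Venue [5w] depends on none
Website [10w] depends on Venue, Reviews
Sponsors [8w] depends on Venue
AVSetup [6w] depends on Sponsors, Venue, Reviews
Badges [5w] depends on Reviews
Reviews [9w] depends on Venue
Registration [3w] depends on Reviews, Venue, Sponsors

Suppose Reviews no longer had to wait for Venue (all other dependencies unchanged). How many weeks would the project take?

Before: longest chain Venue→Reviews→Website = 5+9+10 = 24, finish 24.
Without Venue→Reviews, Reviews's earliest start moves from 5 to 0.
New critical path: Venue→Sponsors→AVSetup = 5+8+6 = 19 ⇒ 19 weeks.

19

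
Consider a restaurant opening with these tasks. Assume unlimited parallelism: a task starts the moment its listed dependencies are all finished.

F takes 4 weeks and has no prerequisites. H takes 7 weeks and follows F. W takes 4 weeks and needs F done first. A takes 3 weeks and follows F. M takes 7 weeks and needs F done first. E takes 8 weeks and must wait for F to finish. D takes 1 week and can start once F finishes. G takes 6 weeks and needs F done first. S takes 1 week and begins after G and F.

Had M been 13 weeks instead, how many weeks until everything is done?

17

As given, the longest chain is F→E = 4+8 = 12, so the finish is 12 weeks.
M has 1 week of float (longest path through it is 11).
The binding chain switches to F→M = 4+13 = 17; finish 17 weeks.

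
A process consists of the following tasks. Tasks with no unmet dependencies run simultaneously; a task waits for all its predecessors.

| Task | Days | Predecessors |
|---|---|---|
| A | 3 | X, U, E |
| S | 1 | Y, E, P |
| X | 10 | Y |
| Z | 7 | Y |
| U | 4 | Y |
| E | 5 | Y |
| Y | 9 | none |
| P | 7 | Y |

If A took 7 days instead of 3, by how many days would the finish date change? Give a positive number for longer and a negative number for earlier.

4

The binding path is Y→X→A = 9+10+3 = 22; finish at 22 days.
A lies on that path, so at 7 days the path becomes 26 days.
No other chain overtakes it, so the finish is 26 days.
Change in finish: 26 − 22 = +4 days.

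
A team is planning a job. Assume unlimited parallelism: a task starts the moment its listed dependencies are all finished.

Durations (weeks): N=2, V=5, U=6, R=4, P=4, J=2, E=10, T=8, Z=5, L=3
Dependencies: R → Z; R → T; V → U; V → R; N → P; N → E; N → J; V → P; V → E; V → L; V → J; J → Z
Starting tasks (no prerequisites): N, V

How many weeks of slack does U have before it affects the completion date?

The longest chain is V→R→T = 5+4+8 = 17; overall finish 17 weeks.
Longest path through U: 11 weeks (earliest finish 11, latest finish 17).
Float = 17 − 11 = 6.

6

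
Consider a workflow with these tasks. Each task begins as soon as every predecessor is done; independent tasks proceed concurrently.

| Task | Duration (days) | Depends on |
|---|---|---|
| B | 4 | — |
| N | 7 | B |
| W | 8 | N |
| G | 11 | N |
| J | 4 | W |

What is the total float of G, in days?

The longest chain is B→N→W→J = 4+7+8+4 = 23; overall finish 23 days.
The longest chain containing G totals 22 days.
So G can slip 23 − 22 = 1 day.

1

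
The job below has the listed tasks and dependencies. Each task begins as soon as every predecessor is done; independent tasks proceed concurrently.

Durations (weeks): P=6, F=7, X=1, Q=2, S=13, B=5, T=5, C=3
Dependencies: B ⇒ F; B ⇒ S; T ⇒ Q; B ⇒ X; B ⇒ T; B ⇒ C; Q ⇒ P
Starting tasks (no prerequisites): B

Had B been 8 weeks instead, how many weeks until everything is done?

21

Actual critical path: B→S = 5+13 = 18 ⇒ 18 weeks.
Since B is critical, the +3 change carries straight to that chain (now 21 weeks).
No other chain overtakes it, so the finish is 21 weeks.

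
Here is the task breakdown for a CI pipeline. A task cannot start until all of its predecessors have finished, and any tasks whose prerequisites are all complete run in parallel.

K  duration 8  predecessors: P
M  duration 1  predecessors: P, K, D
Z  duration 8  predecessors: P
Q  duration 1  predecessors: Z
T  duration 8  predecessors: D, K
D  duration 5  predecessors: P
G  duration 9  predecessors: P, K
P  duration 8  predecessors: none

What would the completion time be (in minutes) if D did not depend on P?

25

With the dependency in place, P→K→G = 8+8+9 = 25 sets the finish at 25 minutes.
Without P→D, D's earliest start moves from 8 to 0.
New critical path: P→K→G = 8+8+9 = 25 ⇒ 25 minutes.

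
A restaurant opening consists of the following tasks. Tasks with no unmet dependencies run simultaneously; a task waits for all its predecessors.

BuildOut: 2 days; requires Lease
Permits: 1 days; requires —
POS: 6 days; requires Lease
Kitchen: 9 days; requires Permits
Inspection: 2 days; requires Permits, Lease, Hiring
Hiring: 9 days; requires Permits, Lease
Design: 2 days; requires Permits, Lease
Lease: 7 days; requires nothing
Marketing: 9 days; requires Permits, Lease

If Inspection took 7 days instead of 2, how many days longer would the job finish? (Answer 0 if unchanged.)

Baseline: Lease→Hiring→Inspection = 7+9+2 = 18 → 18 days.
Since Inspection is critical, the +5 change carries straight to that chain (now 23 days).
The critical path is still Lease→Hiring→Inspection; finish is now 23 days.
Change in finish: 23 − 18 = +5 days.

5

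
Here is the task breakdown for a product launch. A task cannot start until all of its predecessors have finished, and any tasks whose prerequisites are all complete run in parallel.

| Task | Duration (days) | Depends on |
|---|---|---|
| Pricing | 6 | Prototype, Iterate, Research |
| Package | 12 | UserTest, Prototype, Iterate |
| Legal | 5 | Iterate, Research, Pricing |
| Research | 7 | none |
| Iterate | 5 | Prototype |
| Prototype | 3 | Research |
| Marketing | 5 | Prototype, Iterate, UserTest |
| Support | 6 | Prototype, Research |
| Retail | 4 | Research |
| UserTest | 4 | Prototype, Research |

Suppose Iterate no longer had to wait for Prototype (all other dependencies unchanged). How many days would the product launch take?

26

With the dependency in place, Research→Prototype→Iterate→Package = 7+3+5+12 = 27 sets the finish at 27 days.
Without Prototype→Iterate, Iterate's earliest start moves from 10 to 0.
After: Research→Prototype→UserTest→Package = 7+3+4+12 = 26 → 26 days.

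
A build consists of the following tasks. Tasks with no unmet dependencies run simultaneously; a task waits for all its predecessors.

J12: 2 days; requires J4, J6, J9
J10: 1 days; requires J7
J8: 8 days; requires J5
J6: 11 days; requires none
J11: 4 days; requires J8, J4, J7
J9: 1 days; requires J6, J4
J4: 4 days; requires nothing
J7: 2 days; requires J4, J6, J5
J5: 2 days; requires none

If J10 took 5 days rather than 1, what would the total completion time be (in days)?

The binding path is J6→J7→J11 = 11+2+4 = 17; finish at 17 days.
J10 has 3 days of float (longest path through it is 14).
New critical path: J6→J7→J10 = 11+2+5 = 18 ⇒ 18 days.

18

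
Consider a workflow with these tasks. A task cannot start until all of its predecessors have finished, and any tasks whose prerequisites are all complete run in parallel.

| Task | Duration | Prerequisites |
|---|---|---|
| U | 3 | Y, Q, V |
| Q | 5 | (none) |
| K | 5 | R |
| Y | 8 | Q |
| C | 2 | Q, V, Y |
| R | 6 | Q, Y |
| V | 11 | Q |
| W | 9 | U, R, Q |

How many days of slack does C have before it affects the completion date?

The longest chain is Q→V→U→W = 5+11+3+9 = 28; overall finish 28 days.
The longest chain containing C totals 18 days.
So C can slip 28 − 18 = 10 days.

10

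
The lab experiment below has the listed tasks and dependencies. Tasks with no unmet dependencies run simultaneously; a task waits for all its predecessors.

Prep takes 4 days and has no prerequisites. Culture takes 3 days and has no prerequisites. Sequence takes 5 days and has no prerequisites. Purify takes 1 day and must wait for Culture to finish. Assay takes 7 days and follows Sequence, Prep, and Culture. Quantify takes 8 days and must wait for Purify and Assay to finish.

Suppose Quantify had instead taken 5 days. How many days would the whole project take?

The binding path is Sequence→Assay→Quantify = 5+7+8 = 20; finish at 20 days.
Quantify lies on that path, so at 5 days the path becomes 17 days.
That remains the longest chain; total 17 days.

17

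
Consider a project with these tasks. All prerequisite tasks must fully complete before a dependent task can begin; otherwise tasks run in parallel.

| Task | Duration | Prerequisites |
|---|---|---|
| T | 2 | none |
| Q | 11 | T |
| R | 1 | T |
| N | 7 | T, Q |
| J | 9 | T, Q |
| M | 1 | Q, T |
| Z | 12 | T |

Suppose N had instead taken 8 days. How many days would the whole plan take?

22

Baseline: T→Q→J = 2+11+9 = 22 → 22 days.
N has 2 days of float (longest path through it is 20).
The critical path is still T→Q→J; finish is now 22 days.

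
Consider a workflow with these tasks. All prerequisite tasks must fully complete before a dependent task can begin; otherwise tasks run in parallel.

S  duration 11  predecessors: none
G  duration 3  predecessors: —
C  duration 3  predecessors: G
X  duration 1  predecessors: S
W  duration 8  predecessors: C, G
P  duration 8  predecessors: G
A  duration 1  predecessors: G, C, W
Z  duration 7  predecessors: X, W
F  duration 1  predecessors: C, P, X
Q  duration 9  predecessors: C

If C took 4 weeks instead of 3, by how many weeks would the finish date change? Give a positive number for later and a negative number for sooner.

1

Actual critical path: G→C→W→Z = 3+3+8+7 = 21 ⇒ 21 weeks.
C is on the critical path; changing it to 4 makes that path 22 weeks.
No other chain overtakes it, so the finish is 22 weeks.
Change in finish: 22 − 21 = +1 weeks.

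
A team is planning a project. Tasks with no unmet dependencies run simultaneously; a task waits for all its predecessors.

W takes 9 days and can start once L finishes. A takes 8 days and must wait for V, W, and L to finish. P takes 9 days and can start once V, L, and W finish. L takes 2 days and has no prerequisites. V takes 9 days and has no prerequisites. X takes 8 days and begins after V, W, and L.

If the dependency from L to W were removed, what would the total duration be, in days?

18

Original critical path: L→W→P = 2+9+9 = 20 ⇒ 20 days.
Without L→W, W's earliest start moves from 2 to 0.
New critical path: V→P = 9+9 = 18 ⇒ 18 days.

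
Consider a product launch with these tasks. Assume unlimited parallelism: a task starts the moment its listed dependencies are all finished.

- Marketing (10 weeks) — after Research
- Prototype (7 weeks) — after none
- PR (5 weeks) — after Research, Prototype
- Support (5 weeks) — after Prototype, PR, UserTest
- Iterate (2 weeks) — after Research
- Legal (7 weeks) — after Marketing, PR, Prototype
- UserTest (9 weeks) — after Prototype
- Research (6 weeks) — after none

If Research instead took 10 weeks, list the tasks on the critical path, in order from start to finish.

Research, Marketing, Legal

The binding path is Research→Marketing→Legal = 6+10+7 = 23; finish at 23 weeks.
Research is on the critical path; changing it to 10 makes that path 27 weeks.
The critical path is still Research→Marketing→Legal; finish is now 27 weeks.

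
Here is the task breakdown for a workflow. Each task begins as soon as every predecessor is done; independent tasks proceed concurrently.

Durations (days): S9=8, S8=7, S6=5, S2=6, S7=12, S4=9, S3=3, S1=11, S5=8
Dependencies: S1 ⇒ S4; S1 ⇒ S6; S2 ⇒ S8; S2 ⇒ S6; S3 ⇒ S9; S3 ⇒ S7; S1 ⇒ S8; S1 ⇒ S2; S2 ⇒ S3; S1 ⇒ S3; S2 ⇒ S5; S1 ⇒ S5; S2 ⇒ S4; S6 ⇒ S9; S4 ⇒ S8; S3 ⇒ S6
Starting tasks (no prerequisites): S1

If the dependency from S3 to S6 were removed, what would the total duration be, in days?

With the dependency in place, S1→S2→S3→S6→S9 = 11+6+3+5+8 = 33 sets the finish at 33 days.
Without S3→S6, S6's earliest start moves from 20 to 17.
The longest chain is now S1→S2→S4→S8 = 11+6+9+7 = 33, so the job takes 33 days.

33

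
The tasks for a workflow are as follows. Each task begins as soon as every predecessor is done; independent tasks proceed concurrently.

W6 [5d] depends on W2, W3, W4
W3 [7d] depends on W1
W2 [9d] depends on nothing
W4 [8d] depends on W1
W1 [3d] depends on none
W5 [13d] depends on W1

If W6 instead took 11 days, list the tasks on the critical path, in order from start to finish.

W1, W4, W6

Critical path before the change: W1→W4→W6 = 3+8+5 = 16 giving 16 days.
W6 is on the critical path; changing it to 11 makes that path 22 days.
No other chain overtakes it, so the finish is 22 days.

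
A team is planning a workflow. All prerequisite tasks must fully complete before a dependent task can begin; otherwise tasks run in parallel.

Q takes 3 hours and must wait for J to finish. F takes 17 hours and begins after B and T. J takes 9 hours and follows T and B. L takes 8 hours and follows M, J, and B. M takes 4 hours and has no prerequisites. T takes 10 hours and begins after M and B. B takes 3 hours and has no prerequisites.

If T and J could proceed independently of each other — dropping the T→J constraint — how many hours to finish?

31

Before: longest chain M→T→J→L = 4+10+9+8 = 31, finish 31.
Without T→J, J's earliest start moves from 14 to 3.
After: M→T→F = 4+10+17 = 31 → 31 hours.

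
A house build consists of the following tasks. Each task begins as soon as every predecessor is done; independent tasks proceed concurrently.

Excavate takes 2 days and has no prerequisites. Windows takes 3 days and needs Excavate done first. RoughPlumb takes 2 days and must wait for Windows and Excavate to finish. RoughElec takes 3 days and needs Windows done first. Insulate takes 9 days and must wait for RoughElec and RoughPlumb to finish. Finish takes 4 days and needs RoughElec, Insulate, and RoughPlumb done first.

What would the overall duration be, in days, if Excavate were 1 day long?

20

As given, the longest chain is Excavate→Windows→RoughElec→Insulate→Finish = 2+3+3+9+4 = 21, so the finish is 21 days.
Since Excavate is critical, the -1 change carries straight to that chain (now 20 days).
That remains the longest chain; total 20 days.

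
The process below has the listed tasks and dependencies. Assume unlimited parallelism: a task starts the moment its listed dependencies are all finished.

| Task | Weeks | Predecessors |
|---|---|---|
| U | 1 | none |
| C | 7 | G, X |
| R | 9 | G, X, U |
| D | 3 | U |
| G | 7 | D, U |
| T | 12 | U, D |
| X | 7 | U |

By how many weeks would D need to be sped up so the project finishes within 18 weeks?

2

Current finish: 20 weeks; target: 18.
D is on every critical path, so each week cut from D cuts the finish by one (this holds down to a finish of 18).
Need 20 − 18 = 2 weeks off D → D becomes 1 week, finish becomes 18.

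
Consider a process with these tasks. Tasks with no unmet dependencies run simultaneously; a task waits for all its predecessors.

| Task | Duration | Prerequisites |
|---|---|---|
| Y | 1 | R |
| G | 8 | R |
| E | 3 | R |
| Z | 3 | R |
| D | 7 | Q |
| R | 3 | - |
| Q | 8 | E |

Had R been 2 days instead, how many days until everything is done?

Baseline: R→E→Q→D = 3+3+8+7 = 21 → 21 days.
Since R is critical, the -1 change carries straight to that chain (now 20 days).
No other chain overtakes it, so the finish is 20 days.

20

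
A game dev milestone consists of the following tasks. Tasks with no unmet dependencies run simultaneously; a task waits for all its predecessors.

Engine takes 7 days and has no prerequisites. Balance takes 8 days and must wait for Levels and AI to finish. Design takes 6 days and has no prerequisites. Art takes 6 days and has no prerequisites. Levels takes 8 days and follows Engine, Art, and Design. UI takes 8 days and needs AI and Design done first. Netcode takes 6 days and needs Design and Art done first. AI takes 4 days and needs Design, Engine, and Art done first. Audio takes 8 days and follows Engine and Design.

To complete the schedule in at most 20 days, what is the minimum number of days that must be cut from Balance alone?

3

Current finish: 23 days; target: 20.
Balance is on every critical path, so each day cut from Balance cuts the finish by one (this holds down to a finish of 19).
Need 23 − 20 = 3 days off Balance → Balance becomes 5 days, finish becomes 20.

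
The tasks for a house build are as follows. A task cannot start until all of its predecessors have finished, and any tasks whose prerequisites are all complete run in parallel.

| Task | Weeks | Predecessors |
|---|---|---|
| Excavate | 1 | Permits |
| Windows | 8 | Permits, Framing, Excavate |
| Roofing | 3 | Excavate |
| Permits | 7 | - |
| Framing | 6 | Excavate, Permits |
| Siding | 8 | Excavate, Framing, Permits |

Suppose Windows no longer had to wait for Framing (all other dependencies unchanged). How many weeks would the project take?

Before: longest chain Permits→Excavate→Framing→Windows = 7+1+6+8 = 22, finish 22.
Without Framing→Windows, Windows's earliest start moves from 14 to 8.
After: Permits→Excavate→Framing→Siding = 7+1+6+8 = 22 → 22 weeks.

22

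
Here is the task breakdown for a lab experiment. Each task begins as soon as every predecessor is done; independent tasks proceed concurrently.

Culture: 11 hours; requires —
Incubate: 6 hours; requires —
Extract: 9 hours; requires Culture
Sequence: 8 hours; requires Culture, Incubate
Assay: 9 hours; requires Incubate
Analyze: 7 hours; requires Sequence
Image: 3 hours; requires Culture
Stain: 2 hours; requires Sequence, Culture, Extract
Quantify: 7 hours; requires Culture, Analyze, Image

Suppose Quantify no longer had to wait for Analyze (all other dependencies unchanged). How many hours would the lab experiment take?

Before: longest chain Culture→Sequence→Analyze→Quantify = 11+8+7+7 = 33, finish 33.
Without Analyze→Quantify, Quantify's earliest start moves from 26 to 14.
New critical path: Culture→Sequence→Analyze = 11+8+7 = 26 ⇒ 26 hours.

26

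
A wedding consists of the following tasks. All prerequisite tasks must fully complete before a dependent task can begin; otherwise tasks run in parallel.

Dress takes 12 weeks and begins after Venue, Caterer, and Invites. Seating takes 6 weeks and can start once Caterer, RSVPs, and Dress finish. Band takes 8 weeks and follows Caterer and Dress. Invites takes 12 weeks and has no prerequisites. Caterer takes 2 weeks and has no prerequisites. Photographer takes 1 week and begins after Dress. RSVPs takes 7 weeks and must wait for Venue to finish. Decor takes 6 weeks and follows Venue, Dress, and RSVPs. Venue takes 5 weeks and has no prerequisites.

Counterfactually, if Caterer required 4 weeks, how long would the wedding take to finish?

32

As given, the longest chain is Invites→Dress→Band = 12+12+8 = 32, so the finish is 32 weeks.
The longest path through Caterer is only 22 weeks, so Caterer has float 10.
The critical path is still Invites→Dress→Band; finish is now 32 weeks.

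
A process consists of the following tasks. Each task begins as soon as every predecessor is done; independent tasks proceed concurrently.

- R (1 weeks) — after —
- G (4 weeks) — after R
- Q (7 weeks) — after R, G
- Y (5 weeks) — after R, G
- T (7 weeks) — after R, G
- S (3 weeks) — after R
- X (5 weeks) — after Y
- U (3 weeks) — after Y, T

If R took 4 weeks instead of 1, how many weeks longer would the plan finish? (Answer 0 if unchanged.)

3

The binding path is R→G→Y→X = 1+4+5+5 = 15; finish at 15 weeks.
R lies on that path, so at 4 weeks the path becomes 18 weeks.
No other chain overtakes it, so the finish is 18 weeks.
Change in finish: 18 − 15 = +3 weeks.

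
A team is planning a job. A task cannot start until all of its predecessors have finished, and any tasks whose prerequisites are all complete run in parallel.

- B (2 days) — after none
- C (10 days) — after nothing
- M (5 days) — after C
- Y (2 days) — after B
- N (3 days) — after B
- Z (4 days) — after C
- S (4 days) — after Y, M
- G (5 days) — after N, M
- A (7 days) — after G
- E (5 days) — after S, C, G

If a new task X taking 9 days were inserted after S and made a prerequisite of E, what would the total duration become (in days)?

33

Originally the plan takes 27 days.
With X inserted, E now waits for max(S, C, G, X).
New critical path: C→M→S→X→E = 10+5+4+9+5 = 33 ⇒ 33 days.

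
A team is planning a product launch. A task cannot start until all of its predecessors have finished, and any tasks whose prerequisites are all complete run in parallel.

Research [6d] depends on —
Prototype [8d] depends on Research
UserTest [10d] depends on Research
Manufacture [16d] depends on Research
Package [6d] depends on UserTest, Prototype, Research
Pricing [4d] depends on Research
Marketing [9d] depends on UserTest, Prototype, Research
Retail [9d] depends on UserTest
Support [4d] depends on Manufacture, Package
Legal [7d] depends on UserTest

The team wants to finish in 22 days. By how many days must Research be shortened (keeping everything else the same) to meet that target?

4

Current finish: 26 days; target: 22.
Research is on every critical path, so each day cut from Research cuts the finish by one (this holds down to a finish of 21).
Need 26 − 22 = 4 days off Research → Research becomes 2 days, finish becomes 22.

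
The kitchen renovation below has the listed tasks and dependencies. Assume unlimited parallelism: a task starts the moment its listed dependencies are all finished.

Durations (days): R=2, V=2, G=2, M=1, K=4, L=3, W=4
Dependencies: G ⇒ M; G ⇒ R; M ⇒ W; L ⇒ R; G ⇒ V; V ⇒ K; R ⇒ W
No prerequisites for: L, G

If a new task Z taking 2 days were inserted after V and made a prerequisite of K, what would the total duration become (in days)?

Originally the plan takes 9 days.
With Z inserted, K now waits for max(V, Z).
New critical path: G→V→Z→K = 2+2+2+4 = 10 ⇒ 10 days.

10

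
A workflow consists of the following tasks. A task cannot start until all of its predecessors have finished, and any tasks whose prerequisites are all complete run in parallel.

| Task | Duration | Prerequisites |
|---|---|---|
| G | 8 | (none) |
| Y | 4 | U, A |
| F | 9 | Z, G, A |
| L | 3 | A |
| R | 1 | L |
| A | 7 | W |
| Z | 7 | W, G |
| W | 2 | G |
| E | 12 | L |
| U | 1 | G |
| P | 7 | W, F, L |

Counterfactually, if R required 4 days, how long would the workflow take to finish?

33

Critical path before the change: G→W→A→F→P = 8+2+7+9+7 = 33 giving 33 days.
R has 12 days of float (longest path through it is 21).
No other chain overtakes it, so the finish is 33 days.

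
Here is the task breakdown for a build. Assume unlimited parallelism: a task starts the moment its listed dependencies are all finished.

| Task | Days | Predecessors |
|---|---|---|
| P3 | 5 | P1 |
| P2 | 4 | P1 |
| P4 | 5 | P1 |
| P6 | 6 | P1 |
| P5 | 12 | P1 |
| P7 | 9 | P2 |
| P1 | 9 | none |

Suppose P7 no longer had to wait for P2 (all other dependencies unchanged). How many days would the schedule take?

21

Before: longest chain P1→P2→P7 = 9+4+9 = 22, finish 22.
Without P2→P7, P7's earliest start moves from 13 to 0.
The longest chain is now P1→P5 = 9+12 = 21, so the schedule takes 21 days.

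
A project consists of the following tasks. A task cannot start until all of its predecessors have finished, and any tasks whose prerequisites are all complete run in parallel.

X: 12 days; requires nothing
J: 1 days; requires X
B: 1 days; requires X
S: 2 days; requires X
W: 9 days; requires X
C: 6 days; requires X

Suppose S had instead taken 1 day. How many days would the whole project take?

21

Baseline: X→W = 12+9 = 21 → 21 days.
The longest path through S is only 14 days, so S has float 7.
That remains the longest chain; total 21 days.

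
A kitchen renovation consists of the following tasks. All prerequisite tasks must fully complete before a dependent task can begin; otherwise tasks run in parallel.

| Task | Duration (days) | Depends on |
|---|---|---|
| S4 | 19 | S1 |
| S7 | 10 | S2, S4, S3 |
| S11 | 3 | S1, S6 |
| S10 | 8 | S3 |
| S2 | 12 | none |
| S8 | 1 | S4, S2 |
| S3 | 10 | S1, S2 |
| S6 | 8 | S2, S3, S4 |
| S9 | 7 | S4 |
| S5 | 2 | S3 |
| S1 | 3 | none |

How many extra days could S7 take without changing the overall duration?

Critical path: S1→S4→S6→S11 = 3+19+8+3 = 33, so the finish is 33 days.
The longest chain containing S7 totals 32 days.
So S7 can slip 33 − 32 = 1 day.

1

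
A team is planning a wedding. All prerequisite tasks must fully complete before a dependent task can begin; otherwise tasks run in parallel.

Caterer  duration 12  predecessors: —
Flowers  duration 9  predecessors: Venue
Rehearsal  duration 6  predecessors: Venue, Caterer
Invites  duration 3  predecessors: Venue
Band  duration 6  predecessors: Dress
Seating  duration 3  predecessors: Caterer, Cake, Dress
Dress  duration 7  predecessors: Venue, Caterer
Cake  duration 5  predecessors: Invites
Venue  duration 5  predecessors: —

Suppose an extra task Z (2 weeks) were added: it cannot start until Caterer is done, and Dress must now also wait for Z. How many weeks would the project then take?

Originally the project takes 25 weeks.
With Z inserted, Dress now waits for max(Venue, Caterer, Z).
New critical path: Caterer→Z→Dress→Band = 12+2+7+6 = 27 ⇒ 27 weeks.

27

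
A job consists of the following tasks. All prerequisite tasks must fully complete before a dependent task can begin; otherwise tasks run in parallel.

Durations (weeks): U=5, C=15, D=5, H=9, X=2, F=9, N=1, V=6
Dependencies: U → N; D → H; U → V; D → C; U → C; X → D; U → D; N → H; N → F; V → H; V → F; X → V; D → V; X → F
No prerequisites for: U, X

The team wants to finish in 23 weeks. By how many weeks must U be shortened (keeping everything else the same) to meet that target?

2

Current finish: 25 weeks; target: 23.
U is on every critical path, so each week cut from U cuts the finish by one (this holds down to a finish of 22).
Need 25 − 23 = 2 weeks off U → U becomes 3 weeks, finish becomes 23.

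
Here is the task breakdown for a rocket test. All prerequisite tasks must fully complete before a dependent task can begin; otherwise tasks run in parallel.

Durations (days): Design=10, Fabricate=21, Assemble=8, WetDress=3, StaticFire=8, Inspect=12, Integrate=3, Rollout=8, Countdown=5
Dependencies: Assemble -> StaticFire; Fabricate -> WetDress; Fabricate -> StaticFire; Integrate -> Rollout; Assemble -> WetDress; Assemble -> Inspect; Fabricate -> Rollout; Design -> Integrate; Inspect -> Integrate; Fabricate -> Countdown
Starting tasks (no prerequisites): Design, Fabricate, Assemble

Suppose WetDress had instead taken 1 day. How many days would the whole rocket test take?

31

As given, the longest chain is Assemble→Inspect→Integrate→Rollout = 8+12+3+8 = 31, so the finish is 31 days.
WetDress has 7 days of float (longest path through it is 24).
The critical path is still Assemble→Inspect→Integrate→Rollout; finish is now 31 days.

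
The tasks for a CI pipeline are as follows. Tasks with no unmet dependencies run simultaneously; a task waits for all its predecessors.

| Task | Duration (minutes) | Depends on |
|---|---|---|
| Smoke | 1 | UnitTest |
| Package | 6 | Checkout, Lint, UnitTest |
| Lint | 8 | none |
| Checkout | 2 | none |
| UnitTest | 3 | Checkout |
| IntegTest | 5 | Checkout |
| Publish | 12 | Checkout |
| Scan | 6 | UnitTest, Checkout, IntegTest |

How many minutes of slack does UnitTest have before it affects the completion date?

3

The longest chain is Checkout→Publish = 2+12 = 14; overall finish 14 minutes.
The longest chain containing UnitTest totals 11 minutes.
Float = 14 − 11 = 3.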